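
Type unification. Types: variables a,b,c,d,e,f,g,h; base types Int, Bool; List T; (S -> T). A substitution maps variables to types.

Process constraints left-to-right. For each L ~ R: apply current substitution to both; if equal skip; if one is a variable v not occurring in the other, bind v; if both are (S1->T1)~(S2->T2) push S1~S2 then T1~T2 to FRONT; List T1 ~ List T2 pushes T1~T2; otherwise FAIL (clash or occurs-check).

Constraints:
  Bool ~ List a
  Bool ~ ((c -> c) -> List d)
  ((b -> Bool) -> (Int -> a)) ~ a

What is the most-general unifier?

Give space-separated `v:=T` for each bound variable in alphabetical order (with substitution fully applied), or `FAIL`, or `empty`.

step 1: unify Bool ~ List a  [subst: {-} | 2 pending]
  clash: Bool vs List a

Answer: FAIL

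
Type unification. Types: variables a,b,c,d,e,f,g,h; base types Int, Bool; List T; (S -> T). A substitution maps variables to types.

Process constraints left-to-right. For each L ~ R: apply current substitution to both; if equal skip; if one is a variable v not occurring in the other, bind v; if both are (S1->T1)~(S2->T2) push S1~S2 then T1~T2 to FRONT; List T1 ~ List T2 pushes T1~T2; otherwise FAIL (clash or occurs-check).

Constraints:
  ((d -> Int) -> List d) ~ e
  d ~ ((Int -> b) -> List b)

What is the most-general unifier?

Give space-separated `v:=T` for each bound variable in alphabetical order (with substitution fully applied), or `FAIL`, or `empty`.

step 1: unify ((d -> Int) -> List d) ~ e  [subst: {-} | 1 pending]
  bind e := ((d -> Int) -> List d)
step 2: unify d ~ ((Int -> b) -> List b)  [subst: {e:=((d -> Int) -> List d)} | 0 pending]
  bind d := ((Int -> b) -> List b)

Answer: d:=((Int -> b) -> List b) e:=((((Int -> b) -> List b) -> Int) -> List ((Int -> b) -> List b))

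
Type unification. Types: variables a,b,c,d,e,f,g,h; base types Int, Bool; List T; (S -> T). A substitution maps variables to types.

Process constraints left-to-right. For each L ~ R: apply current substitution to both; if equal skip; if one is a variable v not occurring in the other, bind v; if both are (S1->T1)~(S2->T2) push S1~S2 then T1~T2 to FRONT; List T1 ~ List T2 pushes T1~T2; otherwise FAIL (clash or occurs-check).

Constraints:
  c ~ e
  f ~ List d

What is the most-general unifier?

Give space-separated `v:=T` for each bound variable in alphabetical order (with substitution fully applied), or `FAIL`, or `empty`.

Answer: c:=e f:=List d

Derivation:
step 1: unify c ~ e  [subst: {-} | 1 pending]
  bind c := e
step 2: unify f ~ List d  [subst: {c:=e} | 0 pending]
  bind f := List d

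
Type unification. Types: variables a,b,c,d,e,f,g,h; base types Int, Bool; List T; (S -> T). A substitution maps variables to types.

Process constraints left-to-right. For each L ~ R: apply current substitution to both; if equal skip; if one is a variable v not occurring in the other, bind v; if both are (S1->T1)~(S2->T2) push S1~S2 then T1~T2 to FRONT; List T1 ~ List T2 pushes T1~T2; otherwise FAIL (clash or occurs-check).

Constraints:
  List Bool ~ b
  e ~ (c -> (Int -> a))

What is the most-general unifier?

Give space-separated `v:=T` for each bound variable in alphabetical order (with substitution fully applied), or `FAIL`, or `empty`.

step 1: unify List Bool ~ b  [subst: {-} | 1 pending]
  bind b := List Bool
step 2: unify e ~ (c -> (Int -> a))  [subst: {b:=List Bool} | 0 pending]
  bind e := (c -> (Int -> a))

Answer: b:=List Bool e:=(c -> (Int -> a))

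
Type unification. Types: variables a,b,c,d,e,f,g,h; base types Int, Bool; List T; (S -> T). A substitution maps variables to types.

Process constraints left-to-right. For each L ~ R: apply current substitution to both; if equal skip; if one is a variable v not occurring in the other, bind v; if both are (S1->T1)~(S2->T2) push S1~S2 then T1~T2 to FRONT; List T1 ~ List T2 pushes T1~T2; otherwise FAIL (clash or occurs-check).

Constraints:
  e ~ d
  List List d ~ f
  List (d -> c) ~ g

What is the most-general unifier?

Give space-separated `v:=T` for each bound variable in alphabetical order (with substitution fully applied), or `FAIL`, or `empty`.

Answer: e:=d f:=List List d g:=List (d -> c)

Derivation:
step 1: unify e ~ d  [subst: {-} | 2 pending]
  bind e := d
step 2: unify List List d ~ f  [subst: {e:=d} | 1 pending]
  bind f := List List d
step 3: unify List (d -> c) ~ g  [subst: {e:=d, f:=List List d} | 0 pending]
  bind g := List (d -> c)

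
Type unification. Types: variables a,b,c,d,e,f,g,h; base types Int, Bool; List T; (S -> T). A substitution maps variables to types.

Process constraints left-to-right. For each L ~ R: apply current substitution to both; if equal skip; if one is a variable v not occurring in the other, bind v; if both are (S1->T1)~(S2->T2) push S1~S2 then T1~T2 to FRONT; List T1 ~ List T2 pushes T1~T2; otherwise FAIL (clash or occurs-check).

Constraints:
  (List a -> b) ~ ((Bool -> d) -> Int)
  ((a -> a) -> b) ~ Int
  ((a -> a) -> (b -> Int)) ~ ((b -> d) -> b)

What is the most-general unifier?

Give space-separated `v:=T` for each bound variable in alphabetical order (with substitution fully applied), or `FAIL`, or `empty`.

step 1: unify (List a -> b) ~ ((Bool -> d) -> Int)  [subst: {-} | 2 pending]
  -> decompose arrow: push List a~(Bool -> d), b~Int
step 2: unify List a ~ (Bool -> d)  [subst: {-} | 3 pending]
  clash: List a vs (Bool -> d)

Answer: FAIL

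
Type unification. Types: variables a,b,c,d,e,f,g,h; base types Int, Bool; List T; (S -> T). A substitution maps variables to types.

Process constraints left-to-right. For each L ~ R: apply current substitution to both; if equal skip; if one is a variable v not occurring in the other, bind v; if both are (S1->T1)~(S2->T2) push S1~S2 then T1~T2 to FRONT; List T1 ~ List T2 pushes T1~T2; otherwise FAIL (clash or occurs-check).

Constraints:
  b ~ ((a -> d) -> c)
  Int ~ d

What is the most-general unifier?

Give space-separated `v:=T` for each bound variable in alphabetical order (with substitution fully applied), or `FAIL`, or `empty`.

Answer: b:=((a -> Int) -> c) d:=Int

Derivation:
step 1: unify b ~ ((a -> d) -> c)  [subst: {-} | 1 pending]
  bind b := ((a -> d) -> c)
step 2: unify Int ~ d  [subst: {b:=((a -> d) -> c)} | 0 pending]
  bind d := Int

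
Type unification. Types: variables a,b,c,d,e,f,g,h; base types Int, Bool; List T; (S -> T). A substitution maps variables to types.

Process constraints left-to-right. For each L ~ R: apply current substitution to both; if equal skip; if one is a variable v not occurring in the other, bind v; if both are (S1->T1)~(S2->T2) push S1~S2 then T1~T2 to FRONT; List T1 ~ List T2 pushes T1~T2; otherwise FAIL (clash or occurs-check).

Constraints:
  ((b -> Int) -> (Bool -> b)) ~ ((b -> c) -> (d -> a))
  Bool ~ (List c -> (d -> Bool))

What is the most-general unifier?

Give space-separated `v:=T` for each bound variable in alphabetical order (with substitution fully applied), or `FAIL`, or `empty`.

step 1: unify ((b -> Int) -> (Bool -> b)) ~ ((b -> c) -> (d -> a))  [subst: {-} | 1 pending]
  -> decompose arrow: push (b -> Int)~(b -> c), (Bool -> b)~(d -> a)
step 2: unify (b -> Int) ~ (b -> c)  [subst: {-} | 2 pending]
  -> decompose arrow: push b~b, Int~c
step 3: unify b ~ b  [subst: {-} | 3 pending]
  -> identical, skip
step 4: unify Int ~ c  [subst: {-} | 2 pending]
  bind c := Int
step 5: unify (Bool -> b) ~ (d -> a)  [subst: {c:=Int} | 1 pending]
  -> decompose arrow: push Bool~d, b~a
step 6: unify Bool ~ d  [subst: {c:=Int} | 2 pending]
  bind d := Bool
step 7: unify b ~ a  [subst: {c:=Int, d:=Bool} | 1 pending]
  bind b := a
step 8: unify Bool ~ (List Int -> (Bool -> Bool))  [subst: {c:=Int, d:=Bool, b:=a} | 0 pending]
  clash: Bool vs (List Int -> (Bool -> Bool))

Answer: FAIL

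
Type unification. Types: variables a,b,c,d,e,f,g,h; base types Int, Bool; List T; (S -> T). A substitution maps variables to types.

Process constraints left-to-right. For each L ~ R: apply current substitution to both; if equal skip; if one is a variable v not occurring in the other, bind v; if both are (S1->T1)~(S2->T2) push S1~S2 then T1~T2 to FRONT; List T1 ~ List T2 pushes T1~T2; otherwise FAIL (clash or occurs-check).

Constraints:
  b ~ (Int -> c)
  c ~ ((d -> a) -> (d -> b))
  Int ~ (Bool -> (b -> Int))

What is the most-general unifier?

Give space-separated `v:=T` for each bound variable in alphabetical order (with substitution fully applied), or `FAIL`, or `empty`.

step 1: unify b ~ (Int -> c)  [subst: {-} | 2 pending]
  bind b := (Int -> c)
step 2: unify c ~ ((d -> a) -> (d -> (Int -> c)))  [subst: {b:=(Int -> c)} | 1 pending]
  occurs-check fail: c in ((d -> a) -> (d -> (Int -> c)))

Answer: FAIL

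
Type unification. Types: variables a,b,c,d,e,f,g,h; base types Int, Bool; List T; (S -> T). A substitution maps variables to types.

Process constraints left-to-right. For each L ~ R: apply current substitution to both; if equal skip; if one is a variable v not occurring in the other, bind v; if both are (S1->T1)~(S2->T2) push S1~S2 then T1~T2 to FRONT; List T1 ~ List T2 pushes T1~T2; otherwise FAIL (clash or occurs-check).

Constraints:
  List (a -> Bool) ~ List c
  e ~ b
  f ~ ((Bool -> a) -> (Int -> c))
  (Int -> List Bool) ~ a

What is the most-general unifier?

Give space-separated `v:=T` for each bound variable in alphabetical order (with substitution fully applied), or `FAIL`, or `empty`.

Answer: a:=(Int -> List Bool) c:=((Int -> List Bool) -> Bool) e:=b f:=((Bool -> (Int -> List Bool)) -> (Int -> ((Int -> List Bool) -> Bool)))

Derivation:
step 1: unify List (a -> Bool) ~ List c  [subst: {-} | 3 pending]
  -> decompose List: push (a -> Bool)~c
step 2: unify (a -> Bool) ~ c  [subst: {-} | 3 pending]
  bind c := (a -> Bool)
step 3: unify e ~ b  [subst: {c:=(a -> Bool)} | 2 pending]
  bind e := b
step 4: unify f ~ ((Bool -> a) -> (Int -> (a -> Bool)))  [subst: {c:=(a -> Bool), e:=b} | 1 pending]
  bind f := ((Bool -> a) -> (Int -> (a -> Bool)))
step 5: unify (Int -> List Bool) ~ a  [subst: {c:=(a -> Bool), e:=b, f:=((Bool -> a) -> (Int -> (a -> Bool)))} | 0 pending]
  bind a := (Int -> List Bool)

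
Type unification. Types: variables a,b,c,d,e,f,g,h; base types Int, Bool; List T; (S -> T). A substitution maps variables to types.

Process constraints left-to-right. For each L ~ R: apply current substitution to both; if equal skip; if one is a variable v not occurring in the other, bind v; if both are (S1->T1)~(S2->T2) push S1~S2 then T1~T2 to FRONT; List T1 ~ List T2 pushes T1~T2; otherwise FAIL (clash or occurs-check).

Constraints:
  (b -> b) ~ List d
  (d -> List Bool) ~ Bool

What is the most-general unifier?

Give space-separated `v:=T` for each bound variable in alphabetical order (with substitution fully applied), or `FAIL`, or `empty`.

step 1: unify (b -> b) ~ List d  [subst: {-} | 1 pending]
  clash: (b -> b) vs List d

Answer: FAIL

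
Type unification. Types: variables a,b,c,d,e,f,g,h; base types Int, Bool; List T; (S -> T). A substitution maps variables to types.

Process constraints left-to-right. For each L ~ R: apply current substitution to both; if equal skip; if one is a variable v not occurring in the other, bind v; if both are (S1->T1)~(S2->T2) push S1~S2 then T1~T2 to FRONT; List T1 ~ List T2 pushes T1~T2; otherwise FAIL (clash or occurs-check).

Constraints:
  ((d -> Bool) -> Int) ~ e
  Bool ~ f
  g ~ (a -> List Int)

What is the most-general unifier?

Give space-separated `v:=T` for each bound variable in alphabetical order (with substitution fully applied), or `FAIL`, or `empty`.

Answer: e:=((d -> Bool) -> Int) f:=Bool g:=(a -> List Int)

Derivation:
step 1: unify ((d -> Bool) -> Int) ~ e  [subst: {-} | 2 pending]
  bind e := ((d -> Bool) -> Int)
step 2: unify Bool ~ f  [subst: {e:=((d -> Bool) -> Int)} | 1 pending]
  bind f := Bool
step 3: unify g ~ (a -> List Int)  [subst: {e:=((d -> Bool) -> Int), f:=Bool} | 0 pending]
  bind g := (a -> List Int)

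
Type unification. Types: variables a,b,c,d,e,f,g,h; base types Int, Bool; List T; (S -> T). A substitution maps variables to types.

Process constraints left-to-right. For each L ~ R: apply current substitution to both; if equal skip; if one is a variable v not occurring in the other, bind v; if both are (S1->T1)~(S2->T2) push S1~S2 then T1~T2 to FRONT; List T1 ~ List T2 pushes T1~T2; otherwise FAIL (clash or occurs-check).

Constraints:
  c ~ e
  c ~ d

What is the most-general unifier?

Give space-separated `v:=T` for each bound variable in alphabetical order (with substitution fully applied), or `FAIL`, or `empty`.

Answer: c:=d e:=d

Derivation:
step 1: unify c ~ e  [subst: {-} | 1 pending]
  bind c := e
step 2: unify e ~ d  [subst: {c:=e} | 0 pending]
  bind e := d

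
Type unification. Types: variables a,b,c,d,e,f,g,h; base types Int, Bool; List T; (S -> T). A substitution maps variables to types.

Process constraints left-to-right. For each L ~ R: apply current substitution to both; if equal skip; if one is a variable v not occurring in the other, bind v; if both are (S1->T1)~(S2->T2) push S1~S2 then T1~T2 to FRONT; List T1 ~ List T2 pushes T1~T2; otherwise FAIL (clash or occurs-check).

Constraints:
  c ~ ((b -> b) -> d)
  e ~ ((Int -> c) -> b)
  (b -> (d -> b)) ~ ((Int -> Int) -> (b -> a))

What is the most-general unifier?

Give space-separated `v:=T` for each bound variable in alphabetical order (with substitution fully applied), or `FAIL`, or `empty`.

Answer: a:=(Int -> Int) b:=(Int -> Int) c:=(((Int -> Int) -> (Int -> Int)) -> (Int -> Int)) d:=(Int -> Int) e:=((Int -> (((Int -> Int) -> (Int -> Int)) -> (Int -> Int))) -> (Int -> Int))

Derivation:
step 1: unify c ~ ((b -> b) -> d)  [subst: {-} | 2 pending]
  bind c := ((b -> b) -> d)
step 2: unify e ~ ((Int -> ((b -> b) -> d)) -> b)  [subst: {c:=((b -> b) -> d)} | 1 pending]
  bind e := ((Int -> ((b -> b) -> d)) -> b)
step 3: unify (b -> (d -> b)) ~ ((Int -> Int) -> (b -> a))  [subst: {c:=((b -> b) -> d), e:=((Int -> ((b -> b) -> d)) -> b)} | 0 pending]
  -> decompose arrow: push b~(Int -> Int), (d -> b)~(b -> a)
step 4: unify b ~ (Int -> Int)  [subst: {c:=((b -> b) -> d), e:=((Int -> ((b -> b) -> d)) -> b)} | 1 pending]
  bind b := (Int -> Int)
step 5: unify (d -> (Int -> Int)) ~ ((Int -> Int) -> a)  [subst: {c:=((b -> b) -> d), e:=((Int -> ((b -> b) -> d)) -> b), b:=(Int -> Int)} | 0 pending]
  -> decompose arrow: push d~(Int -> Int), (Int -> Int)~a
step 6: unify d ~ (Int -> Int)  [subst: {c:=((b -> b) -> d), e:=((Int -> ((b -> b) -> d)) -> b), b:=(Int -> Int)} | 1 pending]
  bind d := (Int -> Int)
step 7: unify (Int -> Int) ~ a  [subst: {c:=((b -> b) -> d), e:=((Int -> ((b -> b) -> d)) -> b), b:=(Int -> Int), d:=(Int -> Int)} | 0 pending]
  bind a := (Int -> Int)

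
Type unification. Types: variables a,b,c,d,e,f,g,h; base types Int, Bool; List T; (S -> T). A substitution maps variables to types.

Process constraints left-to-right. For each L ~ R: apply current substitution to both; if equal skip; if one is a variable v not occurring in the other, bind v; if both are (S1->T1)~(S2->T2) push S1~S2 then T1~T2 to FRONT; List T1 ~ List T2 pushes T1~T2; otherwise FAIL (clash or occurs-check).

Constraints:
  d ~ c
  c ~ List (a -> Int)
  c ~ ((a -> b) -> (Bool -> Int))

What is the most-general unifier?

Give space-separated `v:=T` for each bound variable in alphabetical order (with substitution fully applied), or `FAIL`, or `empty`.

Answer: FAIL

Derivation:
step 1: unify d ~ c  [subst: {-} | 2 pending]
  bind d := c
step 2: unify c ~ List (a -> Int)  [subst: {d:=c} | 1 pending]
  bind c := List (a -> Int)
step 3: unify List (a -> Int) ~ ((a -> b) -> (Bool -> Int))  [subst: {d:=c, c:=List (a -> Int)} | 0 pending]
  clash: List (a -> Int) vs ((a -> b) -> (Bool -> Int))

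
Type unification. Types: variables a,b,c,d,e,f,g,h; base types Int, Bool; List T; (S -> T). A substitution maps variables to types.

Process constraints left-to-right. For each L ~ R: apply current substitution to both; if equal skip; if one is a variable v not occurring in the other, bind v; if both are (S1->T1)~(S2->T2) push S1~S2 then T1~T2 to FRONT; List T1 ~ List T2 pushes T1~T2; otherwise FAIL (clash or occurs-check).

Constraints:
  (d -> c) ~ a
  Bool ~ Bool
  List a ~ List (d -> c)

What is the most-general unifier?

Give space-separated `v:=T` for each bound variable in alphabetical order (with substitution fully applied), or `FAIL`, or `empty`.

step 1: unify (d -> c) ~ a  [subst: {-} | 2 pending]
  bind a := (d -> c)
step 2: unify Bool ~ Bool  [subst: {a:=(d -> c)} | 1 pending]
  -> identical, skip
step 3: unify List (d -> c) ~ List (d -> c)  [subst: {a:=(d -> c)} | 0 pending]
  -> identical, skip

Answer: a:=(d -> c)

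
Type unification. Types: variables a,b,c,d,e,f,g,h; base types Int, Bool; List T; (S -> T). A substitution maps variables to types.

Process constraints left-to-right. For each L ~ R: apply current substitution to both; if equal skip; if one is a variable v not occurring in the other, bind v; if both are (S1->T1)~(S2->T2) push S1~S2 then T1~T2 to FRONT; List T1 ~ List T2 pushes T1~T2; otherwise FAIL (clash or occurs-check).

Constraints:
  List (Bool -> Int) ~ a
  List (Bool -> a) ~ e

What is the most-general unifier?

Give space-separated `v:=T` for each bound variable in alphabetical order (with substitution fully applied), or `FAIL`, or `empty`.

Answer: a:=List (Bool -> Int) e:=List (Bool -> List (Bool -> Int))

Derivation:
step 1: unify List (Bool -> Int) ~ a  [subst: {-} | 1 pending]
  bind a := List (Bool -> Int)
step 2: unify List (Bool -> List (Bool -> Int)) ~ e  [subst: {a:=List (Bool -> Int)} | 0 pending]
  bind e := List (Bool -> List (Bool -> Int))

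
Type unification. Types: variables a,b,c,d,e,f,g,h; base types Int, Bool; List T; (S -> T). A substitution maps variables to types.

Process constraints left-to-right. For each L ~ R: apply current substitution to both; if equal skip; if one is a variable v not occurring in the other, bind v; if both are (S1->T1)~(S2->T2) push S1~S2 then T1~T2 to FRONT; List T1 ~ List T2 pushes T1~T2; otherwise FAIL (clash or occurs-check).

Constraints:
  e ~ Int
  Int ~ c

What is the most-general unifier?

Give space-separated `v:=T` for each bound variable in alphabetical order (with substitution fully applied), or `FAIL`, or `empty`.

Answer: c:=Int e:=Int

Derivation:
step 1: unify e ~ Int  [subst: {-} | 1 pending]
  bind e := Int
step 2: unify Int ~ c  [subst: {e:=Int} | 0 pending]
  bind c := Int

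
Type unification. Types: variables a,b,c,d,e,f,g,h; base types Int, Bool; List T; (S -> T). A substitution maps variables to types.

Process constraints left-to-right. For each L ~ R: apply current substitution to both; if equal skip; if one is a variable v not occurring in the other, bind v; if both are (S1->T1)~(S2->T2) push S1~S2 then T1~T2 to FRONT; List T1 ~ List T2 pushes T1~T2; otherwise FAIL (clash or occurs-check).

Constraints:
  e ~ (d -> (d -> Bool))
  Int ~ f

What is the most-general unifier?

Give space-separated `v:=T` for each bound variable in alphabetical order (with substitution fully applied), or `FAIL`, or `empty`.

step 1: unify e ~ (d -> (d -> Bool))  [subst: {-} | 1 pending]
  bind e := (d -> (d -> Bool))
step 2: unify Int ~ f  [subst: {e:=(d -> (d -> Bool))} | 0 pending]
  bind f := Int

Answer: e:=(d -> (d -> Bool)) f:=Int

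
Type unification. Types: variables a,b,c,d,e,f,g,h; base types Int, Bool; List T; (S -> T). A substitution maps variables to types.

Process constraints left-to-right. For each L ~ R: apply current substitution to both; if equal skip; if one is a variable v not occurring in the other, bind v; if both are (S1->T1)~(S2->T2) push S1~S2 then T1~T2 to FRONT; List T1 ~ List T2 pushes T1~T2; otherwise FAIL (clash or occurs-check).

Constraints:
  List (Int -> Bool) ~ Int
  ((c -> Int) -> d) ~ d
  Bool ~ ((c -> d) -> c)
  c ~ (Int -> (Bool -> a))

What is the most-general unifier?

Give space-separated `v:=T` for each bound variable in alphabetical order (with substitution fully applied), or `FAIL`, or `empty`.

step 1: unify List (Int -> Bool) ~ Int  [subst: {-} | 3 pending]
  clash: List (Int -> Bool) vs Int

Answer: FAIL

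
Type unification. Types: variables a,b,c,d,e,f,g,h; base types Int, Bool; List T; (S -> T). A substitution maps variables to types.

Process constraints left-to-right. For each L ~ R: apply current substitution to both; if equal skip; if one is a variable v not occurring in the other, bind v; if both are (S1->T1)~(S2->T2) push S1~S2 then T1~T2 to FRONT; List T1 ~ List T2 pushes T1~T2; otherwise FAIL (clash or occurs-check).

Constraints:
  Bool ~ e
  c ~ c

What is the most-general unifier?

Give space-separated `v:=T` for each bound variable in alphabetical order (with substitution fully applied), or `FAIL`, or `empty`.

Answer: e:=Bool

Derivation:
step 1: unify Bool ~ e  [subst: {-} | 1 pending]
  bind e := Bool
step 2: unify c ~ c  [subst: {e:=Bool} | 0 pending]
  -> identical, skip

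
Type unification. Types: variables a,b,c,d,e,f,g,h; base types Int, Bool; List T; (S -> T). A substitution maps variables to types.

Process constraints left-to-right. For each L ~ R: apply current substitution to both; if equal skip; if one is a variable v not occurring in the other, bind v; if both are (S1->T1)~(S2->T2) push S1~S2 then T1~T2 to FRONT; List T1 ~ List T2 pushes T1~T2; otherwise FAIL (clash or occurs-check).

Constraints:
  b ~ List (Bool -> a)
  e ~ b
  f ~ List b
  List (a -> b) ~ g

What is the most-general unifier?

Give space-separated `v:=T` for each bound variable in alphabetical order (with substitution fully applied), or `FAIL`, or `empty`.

Answer: b:=List (Bool -> a) e:=List (Bool -> a) f:=List List (Bool -> a) g:=List (a -> List (Bool -> a))

Derivation:
step 1: unify b ~ List (Bool -> a)  [subst: {-} | 3 pending]
  bind b := List (Bool -> a)
step 2: unify e ~ List (Bool -> a)  [subst: {b:=List (Bool -> a)} | 2 pending]
  bind e := List (Bool -> a)
step 3: unify f ~ List List (Bool -> a)  [subst: {b:=List (Bool -> a), e:=List (Bool -> a)} | 1 pending]
  bind f := List List (Bool -> a)
step 4: unify List (a -> List (Bool -> a)) ~ g  [subst: {b:=List (Bool -> a), e:=List (Bool -> a), f:=List List (Bool -> a)} | 0 pending]
  bind g := List (a -> List (Bool -> a))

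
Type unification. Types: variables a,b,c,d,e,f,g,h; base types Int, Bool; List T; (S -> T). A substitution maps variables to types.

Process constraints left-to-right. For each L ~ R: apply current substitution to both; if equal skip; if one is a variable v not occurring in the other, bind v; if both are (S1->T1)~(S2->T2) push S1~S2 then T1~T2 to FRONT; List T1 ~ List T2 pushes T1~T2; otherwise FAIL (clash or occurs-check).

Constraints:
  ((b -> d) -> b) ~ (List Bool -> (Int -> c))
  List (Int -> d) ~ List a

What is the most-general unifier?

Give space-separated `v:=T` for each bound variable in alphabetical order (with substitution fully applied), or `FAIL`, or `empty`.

step 1: unify ((b -> d) -> b) ~ (List Bool -> (Int -> c))  [subst: {-} | 1 pending]
  -> decompose arrow: push (b -> d)~List Bool, b~(Int -> c)
step 2: unify (b -> d) ~ List Bool  [subst: {-} | 2 pending]
  clash: (b -> d) vs List Bool

Answer: FAIL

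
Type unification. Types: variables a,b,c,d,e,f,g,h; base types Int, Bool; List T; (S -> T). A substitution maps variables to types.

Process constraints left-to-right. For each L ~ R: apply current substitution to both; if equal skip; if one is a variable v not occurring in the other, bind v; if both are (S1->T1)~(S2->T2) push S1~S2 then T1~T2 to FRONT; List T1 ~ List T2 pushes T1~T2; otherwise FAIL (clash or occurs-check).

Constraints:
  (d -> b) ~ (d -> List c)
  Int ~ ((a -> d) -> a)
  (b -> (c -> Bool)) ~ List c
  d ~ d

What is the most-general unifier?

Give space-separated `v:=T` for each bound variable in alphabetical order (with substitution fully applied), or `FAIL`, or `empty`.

step 1: unify (d -> b) ~ (d -> List c)  [subst: {-} | 3 pending]
  -> decompose arrow: push d~d, b~List c
step 2: unify d ~ d  [subst: {-} | 4 pending]
  -> identical, skip
step 3: unify b ~ List c  [subst: {-} | 3 pending]
  bind b := List c
step 4: unify Int ~ ((a -> d) -> a)  [subst: {b:=List c} | 2 pending]
  clash: Int vs ((a -> d) -> a)

Answer: FAIL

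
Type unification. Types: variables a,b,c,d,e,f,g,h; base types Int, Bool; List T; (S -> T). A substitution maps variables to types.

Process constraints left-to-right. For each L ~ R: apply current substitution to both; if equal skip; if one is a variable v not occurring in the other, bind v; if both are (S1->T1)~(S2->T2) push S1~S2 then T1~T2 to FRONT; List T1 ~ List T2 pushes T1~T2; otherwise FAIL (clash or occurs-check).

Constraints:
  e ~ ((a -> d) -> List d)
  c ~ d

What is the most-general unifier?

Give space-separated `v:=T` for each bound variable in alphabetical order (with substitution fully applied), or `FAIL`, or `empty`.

Answer: c:=d e:=((a -> d) -> List d)

Derivation:
step 1: unify e ~ ((a -> d) -> List d)  [subst: {-} | 1 pending]
  bind e := ((a -> d) -> List d)
step 2: unify c ~ d  [subst: {e:=((a -> d) -> List d)} | 0 pending]
  bind c := d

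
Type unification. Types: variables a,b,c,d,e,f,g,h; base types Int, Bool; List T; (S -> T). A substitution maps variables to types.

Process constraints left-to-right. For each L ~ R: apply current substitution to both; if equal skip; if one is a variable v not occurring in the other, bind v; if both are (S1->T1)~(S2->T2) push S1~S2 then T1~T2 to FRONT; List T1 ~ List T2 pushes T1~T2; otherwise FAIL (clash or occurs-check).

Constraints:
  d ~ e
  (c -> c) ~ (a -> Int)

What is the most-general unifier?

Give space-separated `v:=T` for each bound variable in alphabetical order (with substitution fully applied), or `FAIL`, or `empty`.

step 1: unify d ~ e  [subst: {-} | 1 pending]
  bind d := e
step 2: unify (c -> c) ~ (a -> Int)  [subst: {d:=e} | 0 pending]
  -> decompose arrow: push c~a, c~Int
step 3: unify c ~ a  [subst: {d:=e} | 1 pending]
  bind c := a
step 4: unify a ~ Int  [subst: {d:=e, c:=a} | 0 pending]
  bind a := Int

Answer: a:=Int c:=Int d:=e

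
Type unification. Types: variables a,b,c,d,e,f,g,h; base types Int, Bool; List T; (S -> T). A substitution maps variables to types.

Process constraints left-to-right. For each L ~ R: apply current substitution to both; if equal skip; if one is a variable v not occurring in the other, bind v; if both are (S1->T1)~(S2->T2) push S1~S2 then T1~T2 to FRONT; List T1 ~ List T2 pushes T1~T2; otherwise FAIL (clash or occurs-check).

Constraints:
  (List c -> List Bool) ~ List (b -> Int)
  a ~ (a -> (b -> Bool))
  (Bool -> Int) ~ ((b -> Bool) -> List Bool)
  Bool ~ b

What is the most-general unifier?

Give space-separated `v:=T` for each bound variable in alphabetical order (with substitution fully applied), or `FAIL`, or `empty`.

Answer: FAIL

Derivation:
step 1: unify (List c -> List Bool) ~ List (b -> Int)  [subst: {-} | 3 pending]
  clash: (List c -> List Bool) vs List (b -> Int)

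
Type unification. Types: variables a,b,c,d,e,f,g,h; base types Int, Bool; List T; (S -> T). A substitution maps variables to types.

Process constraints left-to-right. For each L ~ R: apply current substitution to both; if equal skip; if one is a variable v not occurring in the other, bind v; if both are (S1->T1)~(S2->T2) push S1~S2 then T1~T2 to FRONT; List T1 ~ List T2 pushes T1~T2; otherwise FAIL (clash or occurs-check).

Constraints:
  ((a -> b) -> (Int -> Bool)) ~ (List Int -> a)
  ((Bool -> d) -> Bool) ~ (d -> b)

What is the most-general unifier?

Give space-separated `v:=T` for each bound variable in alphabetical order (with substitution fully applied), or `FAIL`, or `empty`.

step 1: unify ((a -> b) -> (Int -> Bool)) ~ (List Int -> a)  [subst: {-} | 1 pending]
  -> decompose arrow: push (a -> b)~List Int, (Int -> Bool)~a
step 2: unify (a -> b) ~ List Int  [subst: {-} | 2 pending]
  clash: (a -> b) vs List Int

Answer: FAIL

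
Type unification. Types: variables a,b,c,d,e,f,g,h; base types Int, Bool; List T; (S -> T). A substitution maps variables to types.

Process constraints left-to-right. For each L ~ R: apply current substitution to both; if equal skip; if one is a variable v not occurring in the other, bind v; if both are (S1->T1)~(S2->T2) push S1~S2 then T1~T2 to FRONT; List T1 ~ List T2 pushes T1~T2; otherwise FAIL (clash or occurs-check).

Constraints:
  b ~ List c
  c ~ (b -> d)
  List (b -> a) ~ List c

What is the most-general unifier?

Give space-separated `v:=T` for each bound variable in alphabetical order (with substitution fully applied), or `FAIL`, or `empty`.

Answer: FAIL

Derivation:
step 1: unify b ~ List c  [subst: {-} | 2 pending]
  bind b := List c
step 2: unify c ~ (List c -> d)  [subst: {b:=List c} | 1 pending]
  occurs-check fail: c in (List c -> d)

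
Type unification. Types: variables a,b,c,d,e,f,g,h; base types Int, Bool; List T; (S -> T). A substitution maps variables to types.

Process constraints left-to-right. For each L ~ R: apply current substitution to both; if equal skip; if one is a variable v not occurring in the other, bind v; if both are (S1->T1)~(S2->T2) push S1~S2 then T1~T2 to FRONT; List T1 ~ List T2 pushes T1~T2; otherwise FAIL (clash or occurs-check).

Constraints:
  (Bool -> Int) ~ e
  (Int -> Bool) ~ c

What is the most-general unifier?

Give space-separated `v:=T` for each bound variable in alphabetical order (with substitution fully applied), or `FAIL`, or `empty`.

step 1: unify (Bool -> Int) ~ e  [subst: {-} | 1 pending]
  bind e := (Bool -> Int)
step 2: unify (Int -> Bool) ~ c  [subst: {e:=(Bool -> Int)} | 0 pending]
  bind c := (Int -> Bool)

Answer: c:=(Int -> Bool) e:=(Bool -> Int)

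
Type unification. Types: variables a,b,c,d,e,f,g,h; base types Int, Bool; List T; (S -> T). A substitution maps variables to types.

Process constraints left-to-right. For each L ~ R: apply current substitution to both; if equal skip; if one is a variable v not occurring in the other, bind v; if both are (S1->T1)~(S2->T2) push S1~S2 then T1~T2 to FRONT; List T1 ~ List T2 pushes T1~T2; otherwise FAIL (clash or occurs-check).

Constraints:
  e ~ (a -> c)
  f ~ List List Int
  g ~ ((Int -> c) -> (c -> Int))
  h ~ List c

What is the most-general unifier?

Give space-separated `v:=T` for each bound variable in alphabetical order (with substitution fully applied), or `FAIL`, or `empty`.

step 1: unify e ~ (a -> c)  [subst: {-} | 3 pending]
  bind e := (a -> c)
step 2: unify f ~ List List Int  [subst: {e:=(a -> c)} | 2 pending]
  bind f := List List Int
step 3: unify g ~ ((Int -> c) -> (c -> Int))  [subst: {e:=(a -> c), f:=List List Int} | 1 pending]
  bind g := ((Int -> c) -> (c -> Int))
step 4: unify h ~ List c  [subst: {e:=(a -> c), f:=List List Int, g:=((Int -> c) -> (c -> Int))} | 0 pending]
  bind h := List c

Answer: e:=(a -> c) f:=List List Int g:=((Int -> c) -> (c -> Int)) h:=List c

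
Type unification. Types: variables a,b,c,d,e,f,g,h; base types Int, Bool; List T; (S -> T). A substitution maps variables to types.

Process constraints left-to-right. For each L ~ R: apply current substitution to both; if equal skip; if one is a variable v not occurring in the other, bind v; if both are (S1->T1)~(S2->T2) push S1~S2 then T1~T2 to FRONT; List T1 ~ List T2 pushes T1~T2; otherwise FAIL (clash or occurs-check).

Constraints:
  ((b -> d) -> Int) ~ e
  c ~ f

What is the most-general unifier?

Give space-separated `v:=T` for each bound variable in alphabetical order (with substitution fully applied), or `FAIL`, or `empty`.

step 1: unify ((b -> d) -> Int) ~ e  [subst: {-} | 1 pending]
  bind e := ((b -> d) -> Int)
step 2: unify c ~ f  [subst: {e:=((b -> d) -> Int)} | 0 pending]
  bind c := f

Answer: c:=f e:=((b -> d) -> Int)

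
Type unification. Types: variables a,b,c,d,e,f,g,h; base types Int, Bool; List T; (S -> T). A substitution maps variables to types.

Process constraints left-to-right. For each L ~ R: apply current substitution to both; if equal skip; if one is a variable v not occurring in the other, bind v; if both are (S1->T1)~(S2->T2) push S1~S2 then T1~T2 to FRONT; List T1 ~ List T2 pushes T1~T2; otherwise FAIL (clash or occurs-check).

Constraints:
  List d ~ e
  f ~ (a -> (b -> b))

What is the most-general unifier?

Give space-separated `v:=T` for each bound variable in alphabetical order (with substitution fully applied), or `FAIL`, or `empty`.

Answer: e:=List d f:=(a -> (b -> b))

Derivation:
step 1: unify List d ~ e  [subst: {-} | 1 pending]
  bind e := List d
step 2: unify f ~ (a -> (b -> b))  [subst: {e:=List d} | 0 pending]
  bind f := (a -> (b -> b))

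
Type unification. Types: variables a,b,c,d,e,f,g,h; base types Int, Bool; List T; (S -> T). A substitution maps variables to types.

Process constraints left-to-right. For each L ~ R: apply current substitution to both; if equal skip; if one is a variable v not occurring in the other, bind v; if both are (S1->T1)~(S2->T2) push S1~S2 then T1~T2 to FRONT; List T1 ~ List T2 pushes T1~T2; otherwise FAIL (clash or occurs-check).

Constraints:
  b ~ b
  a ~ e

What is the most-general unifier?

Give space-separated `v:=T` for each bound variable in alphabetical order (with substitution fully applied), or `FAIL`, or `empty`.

Answer: a:=e

Derivation:
step 1: unify b ~ b  [subst: {-} | 1 pending]
  -> identical, skip
step 2: unify a ~ e  [subst: {-} | 0 pending]
  bind a := e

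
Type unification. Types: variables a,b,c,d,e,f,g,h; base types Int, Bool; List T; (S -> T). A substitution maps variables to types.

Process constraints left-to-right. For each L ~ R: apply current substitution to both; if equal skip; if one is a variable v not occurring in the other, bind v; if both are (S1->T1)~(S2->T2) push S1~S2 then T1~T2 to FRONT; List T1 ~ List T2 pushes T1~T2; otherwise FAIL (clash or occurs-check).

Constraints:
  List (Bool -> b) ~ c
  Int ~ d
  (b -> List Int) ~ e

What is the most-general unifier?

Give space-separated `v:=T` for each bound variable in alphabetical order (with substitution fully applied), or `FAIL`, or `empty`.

step 1: unify List (Bool -> b) ~ c  [subst: {-} | 2 pending]
  bind c := List (Bool -> b)
step 2: unify Int ~ d  [subst: {c:=List (Bool -> b)} | 1 pending]
  bind d := Int
step 3: unify (b -> List Int) ~ e  [subst: {c:=List (Bool -> b), d:=Int} | 0 pending]
  bind e := (b -> List Int)

Answer: c:=List (Bool -> b) d:=Int e:=(b -> List Int)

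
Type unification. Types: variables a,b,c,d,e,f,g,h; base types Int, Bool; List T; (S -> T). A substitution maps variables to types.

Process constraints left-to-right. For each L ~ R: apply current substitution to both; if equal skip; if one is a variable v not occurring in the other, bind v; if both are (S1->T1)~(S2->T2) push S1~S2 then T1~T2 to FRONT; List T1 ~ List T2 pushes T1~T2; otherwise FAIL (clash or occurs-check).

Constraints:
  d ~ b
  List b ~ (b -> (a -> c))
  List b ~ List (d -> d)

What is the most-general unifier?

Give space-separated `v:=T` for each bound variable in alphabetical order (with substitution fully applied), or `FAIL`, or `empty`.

Answer: FAIL

Derivation:
step 1: unify d ~ b  [subst: {-} | 2 pending]
  bind d := b
step 2: unify List b ~ (b -> (a -> c))  [subst: {d:=b} | 1 pending]
  clash: List b vs (b -> (a -> c))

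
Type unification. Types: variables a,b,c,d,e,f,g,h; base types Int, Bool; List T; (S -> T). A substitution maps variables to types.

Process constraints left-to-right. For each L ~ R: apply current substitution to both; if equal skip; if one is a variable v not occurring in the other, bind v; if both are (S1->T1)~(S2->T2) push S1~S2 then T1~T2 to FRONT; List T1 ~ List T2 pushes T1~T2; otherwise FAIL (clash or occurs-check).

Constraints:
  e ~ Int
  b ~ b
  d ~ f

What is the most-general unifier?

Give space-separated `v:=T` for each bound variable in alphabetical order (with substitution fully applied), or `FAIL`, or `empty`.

Answer: d:=f e:=Int

Derivation:
step 1: unify e ~ Int  [subst: {-} | 2 pending]
  bind e := Int
step 2: unify b ~ b  [subst: {e:=Int} | 1 pending]
  -> identical, skip
step 3: unify d ~ f  [subst: {e:=Int} | 0 pending]
  bind d := f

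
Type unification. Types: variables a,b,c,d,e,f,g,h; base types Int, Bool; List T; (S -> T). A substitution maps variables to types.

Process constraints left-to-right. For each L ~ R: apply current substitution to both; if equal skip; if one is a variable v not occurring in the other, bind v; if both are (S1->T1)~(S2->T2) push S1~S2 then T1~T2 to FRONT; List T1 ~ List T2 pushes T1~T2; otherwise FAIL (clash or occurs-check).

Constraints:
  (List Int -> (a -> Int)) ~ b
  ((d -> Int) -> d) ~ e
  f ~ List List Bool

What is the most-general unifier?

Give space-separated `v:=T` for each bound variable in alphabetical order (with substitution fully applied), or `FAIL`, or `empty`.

Answer: b:=(List Int -> (a -> Int)) e:=((d -> Int) -> d) f:=List List Bool

Derivation:
step 1: unify (List Int -> (a -> Int)) ~ b  [subst: {-} | 2 pending]
  bind b := (List Int -> (a -> Int))
step 2: unify ((d -> Int) -> d) ~ e  [subst: {b:=(List Int -> (a -> Int))} | 1 pending]
  bind e := ((d -> Int) -> d)
step 3: unify f ~ List List Bool  [subst: {b:=(List Int -> (a -> Int)), e:=((d -> Int) -> d)} | 0 pending]
  bind f := List List Bool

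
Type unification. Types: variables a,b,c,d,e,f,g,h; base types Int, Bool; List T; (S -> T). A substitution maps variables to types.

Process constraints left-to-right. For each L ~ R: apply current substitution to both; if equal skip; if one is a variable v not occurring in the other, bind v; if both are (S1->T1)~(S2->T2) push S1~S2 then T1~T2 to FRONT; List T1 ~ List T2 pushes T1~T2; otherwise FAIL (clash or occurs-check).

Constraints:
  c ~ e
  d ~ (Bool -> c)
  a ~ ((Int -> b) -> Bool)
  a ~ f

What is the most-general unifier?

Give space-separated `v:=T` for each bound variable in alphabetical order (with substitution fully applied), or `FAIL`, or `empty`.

Answer: a:=((Int -> b) -> Bool) c:=e d:=(Bool -> e) f:=((Int -> b) -> Bool)

Derivation:
step 1: unify c ~ e  [subst: {-} | 3 pending]
  bind c := e
step 2: unify d ~ (Bool -> e)  [subst: {c:=e} | 2 pending]
  bind d := (Bool -> e)
step 3: unify a ~ ((Int -> b) -> Bool)  [subst: {c:=e, d:=(Bool -> e)} | 1 pending]
  bind a := ((Int -> b) -> Bool)
step 4: unify ((Int -> b) -> Bool) ~ f  [subst: {c:=e, d:=(Bool -> e), a:=((Int -> b) -> Bool)} | 0 pending]
  bind f := ((Int -> b) -> Bool)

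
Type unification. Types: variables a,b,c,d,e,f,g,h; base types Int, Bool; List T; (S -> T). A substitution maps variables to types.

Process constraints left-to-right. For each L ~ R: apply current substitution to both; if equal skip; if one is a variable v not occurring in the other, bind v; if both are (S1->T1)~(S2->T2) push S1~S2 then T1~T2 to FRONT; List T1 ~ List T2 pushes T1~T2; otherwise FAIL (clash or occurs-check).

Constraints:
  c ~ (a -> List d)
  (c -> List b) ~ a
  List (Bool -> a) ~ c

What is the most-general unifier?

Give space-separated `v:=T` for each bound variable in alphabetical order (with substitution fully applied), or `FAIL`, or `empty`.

Answer: FAIL

Derivation:
step 1: unify c ~ (a -> List d)  [subst: {-} | 2 pending]
  bind c := (a -> List d)
step 2: unify ((a -> List d) -> List b) ~ a  [subst: {c:=(a -> List d)} | 1 pending]
  occurs-check fail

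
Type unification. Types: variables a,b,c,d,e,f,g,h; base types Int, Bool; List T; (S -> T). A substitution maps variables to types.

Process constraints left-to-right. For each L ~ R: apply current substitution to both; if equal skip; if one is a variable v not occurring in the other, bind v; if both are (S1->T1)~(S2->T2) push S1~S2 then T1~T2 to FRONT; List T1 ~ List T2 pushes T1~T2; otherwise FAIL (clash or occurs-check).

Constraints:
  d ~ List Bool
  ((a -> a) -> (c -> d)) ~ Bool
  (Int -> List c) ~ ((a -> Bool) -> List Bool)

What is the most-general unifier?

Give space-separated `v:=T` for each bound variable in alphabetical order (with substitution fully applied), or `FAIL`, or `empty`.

step 1: unify d ~ List Bool  [subst: {-} | 2 pending]
  bind d := List Bool
step 2: unify ((a -> a) -> (c -> List Bool)) ~ Bool  [subst: {d:=List Bool} | 1 pending]
  clash: ((a -> a) -> (c -> List Bool)) vs Bool

Answer: FAIL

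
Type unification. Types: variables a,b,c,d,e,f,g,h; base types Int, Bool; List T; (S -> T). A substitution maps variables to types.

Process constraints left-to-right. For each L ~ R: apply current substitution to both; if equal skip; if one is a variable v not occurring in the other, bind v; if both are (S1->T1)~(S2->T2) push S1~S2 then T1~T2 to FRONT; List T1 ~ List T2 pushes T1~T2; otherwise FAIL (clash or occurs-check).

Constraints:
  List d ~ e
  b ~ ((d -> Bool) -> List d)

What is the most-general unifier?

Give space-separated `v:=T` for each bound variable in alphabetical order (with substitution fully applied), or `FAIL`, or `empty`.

Answer: b:=((d -> Bool) -> List d) e:=List d

Derivation:
step 1: unify List d ~ e  [subst: {-} | 1 pending]
  bind e := List d
step 2: unify b ~ ((d -> Bool) -> List d)  [subst: {e:=List d} | 0 pending]
  bind b := ((d -> Bool) -> List d)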